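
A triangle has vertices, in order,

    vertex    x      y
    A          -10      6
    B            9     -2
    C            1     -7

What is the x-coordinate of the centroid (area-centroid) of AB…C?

0

Apply the surveyor's formula. First the cross-terms c_i = x_i·y_{i+1} − x_{i+1}·y_i:
  -34, -61, -64  ⇒  2A = -159, A = -79.5.
Then Σ (x_i + x_{i+1})·c_i = 0, so x̄ = 0 / (6·(-79.5)) = 0.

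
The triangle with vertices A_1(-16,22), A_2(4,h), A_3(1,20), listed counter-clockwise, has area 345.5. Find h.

The doubled signed area Σ (x_i y_{i+1} − x_{i+1} y_i) is linear in h.
With h=0 it equals 334; the coefficient of h is -17 (from the two edges through A_2).
So -17·h + 334 = 2·345.5 = 691 ⇒ h = -21.

-21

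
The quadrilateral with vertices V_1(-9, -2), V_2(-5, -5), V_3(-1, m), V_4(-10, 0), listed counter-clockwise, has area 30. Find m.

The doubled signed area Σ (x_i y_{i+1} − x_{i+1} y_i) is linear in m.
With m=0 it equals 50; the coefficient of m is 5 (from the two edges through V_3).
So 5·m + 50 = 2·30 = 60 ⇒ m = 2.

2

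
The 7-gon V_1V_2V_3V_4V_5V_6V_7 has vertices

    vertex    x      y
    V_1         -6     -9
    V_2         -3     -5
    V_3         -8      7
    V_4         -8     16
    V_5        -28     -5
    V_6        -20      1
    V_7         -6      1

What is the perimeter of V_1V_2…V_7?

90

|V_1V_2| = √((3)² + (4)²) = √25 = 5
|V_2V_3| = √((-5)² + (12)²) = √169 = 13
|V_3V_4| = √((0)² + (9)²) = √81 = 9
|V_4V_5| = √((-20)² + (-21)²) = √841 = 29
|V_5V_6| = √((8)² + (6)²) = √100 = 10
|V_6V_7| = √((14)² + (0)²) = √196 = 14
|V_7V_1| = √((0)² + (-10)²) = √100 = 10
Perimeter = 5 + 13 + 9 + 29 + 10 + 14 + 10 = 90.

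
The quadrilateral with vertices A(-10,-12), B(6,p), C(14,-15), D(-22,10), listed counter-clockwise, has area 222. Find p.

-12

Write out the shoelace sum; only the two edges meeting at B involve p:
2·Area = [((-10)·p − 6·(-12)) + (6·(-15) − 14·p)] + 174
       = -24·p + 156 = 444
⇒ p = -12.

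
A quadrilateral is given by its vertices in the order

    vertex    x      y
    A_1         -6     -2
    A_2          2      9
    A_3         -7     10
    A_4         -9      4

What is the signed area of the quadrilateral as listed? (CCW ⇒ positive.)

68.5

Cross-terms: -50, 83, 62, 42  ⇒  Σ = 137
Signed area = Σ/2 = 68.5 (positive ⇒ counter-clockwise traversal).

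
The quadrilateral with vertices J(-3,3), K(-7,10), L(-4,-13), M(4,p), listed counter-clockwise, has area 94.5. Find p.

-3

The doubled signed area Σ (x_i y_{i+1} − x_{i+1} y_i) is linear in p.
With p=0 it equals 186; the coefficient of p is -1 (from the two edges through M).
So -1·p + 186 = 2·94.5 = 189 ⇒ p = -3.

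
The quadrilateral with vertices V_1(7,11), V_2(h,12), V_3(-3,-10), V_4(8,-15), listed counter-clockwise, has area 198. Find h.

Write out the shoelace sum; only the two edges meeting at V_2 involve h:
2·Area = [(7·12 − h·11) + (h·(-10) − (-3)·12)] + 318
       = -21·h + 438 = 396
⇒ h = 2.

2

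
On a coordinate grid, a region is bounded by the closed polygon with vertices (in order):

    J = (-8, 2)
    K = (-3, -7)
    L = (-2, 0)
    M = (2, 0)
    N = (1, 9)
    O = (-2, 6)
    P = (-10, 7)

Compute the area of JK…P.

Cross-terms: 62, -14, 0, 18, 24, 46, 36  ⇒  Σ = 172
Area = |Σ|/2 = 86.

86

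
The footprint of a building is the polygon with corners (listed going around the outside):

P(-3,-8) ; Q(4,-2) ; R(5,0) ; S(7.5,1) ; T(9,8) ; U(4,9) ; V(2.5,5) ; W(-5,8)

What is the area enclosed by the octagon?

Apply the shoelace (surveyor's) formula: 2A = Σ (x_i·y_{i+1} − x_{i+1}·y_i), indices taken mod 8.
Cross-terms: 38, 10, 5, 51, 49, -2.5, 45, 64  ⇒  Σ = 259.5
Area = |Σ|/2 = 129.75.

129.75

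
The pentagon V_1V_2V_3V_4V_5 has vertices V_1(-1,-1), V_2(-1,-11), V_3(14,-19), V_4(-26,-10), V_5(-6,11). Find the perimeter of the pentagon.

|V_1V_2| = √((0)² + (-10)²) = √100 = 10
|V_2V_3| = √((15)² + (-8)²) = √289 = 17
|V_3V_4| = √((-40)² + (9)²) = √1681 = 41
|V_4V_5| = √((20)² + (21)²) = √841 = 29
|V_5V_1| = √((5)² + (-12)²) = √169 = 13
Perimeter = 10 + 17 + 41 + 29 + 13 = 110.

110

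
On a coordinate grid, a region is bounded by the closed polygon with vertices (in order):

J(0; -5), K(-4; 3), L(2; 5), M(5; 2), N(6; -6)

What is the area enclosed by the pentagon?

69.5

Apply the surveyor's formula: 2A = Σ (x_i·y_{i+1} − x_{i+1}·y_i), indices taken mod 5.
Σ = (-20) + (-26) + (-21) + (-42) + (-30) = -139
Area = |Σ|/2 = 69.5.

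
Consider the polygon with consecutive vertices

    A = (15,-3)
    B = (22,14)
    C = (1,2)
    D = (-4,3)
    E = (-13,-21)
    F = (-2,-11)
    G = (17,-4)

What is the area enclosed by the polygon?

372.5

Σ = (276) + (30) + (11) + (123) + (101) + (195) + (9) = 745
Area = |Σ|/2 = 372.5.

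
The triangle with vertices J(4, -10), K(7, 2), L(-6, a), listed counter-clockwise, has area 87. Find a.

Write out the shoelace sum; only the two edges meeting at L involve a:
2·Area = [(7·a − (-6)·2) + ((-6)·(-10) − 4·a)] + 78
       = 3·a + 150 = 174
⇒ a = 8.

8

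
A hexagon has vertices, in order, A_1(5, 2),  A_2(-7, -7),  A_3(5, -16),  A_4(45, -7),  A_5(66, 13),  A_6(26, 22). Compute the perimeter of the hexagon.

170

|A_1A_2| = √((-12)² + (-9)²) = √225 = 15
|A_2A_3| = √((12)² + (-9)²) = √225 = 15
|A_3A_4| = √((40)² + (9)²) = √1681 = 41
|A_4A_5| = √((21)² + (20)²) = √841 = 29
|A_5A_6| = √((-40)² + (9)²) = √1681 = 41
|A_6A_1| = √((-21)² + (-20)²) = √841 = 29
Perimeter = 15 + 15 + 41 + 29 + 41 + 29 = 170.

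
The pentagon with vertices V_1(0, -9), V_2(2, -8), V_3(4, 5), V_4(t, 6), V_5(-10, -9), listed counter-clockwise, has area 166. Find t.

-7

Write out the shoelace sum; only the two edges meeting at V_4 involve t:
2·Area = [(4·6 − t·5) + (t·(-9) − (-10)·6)] + 150
       = -14·t + 234 = 332
⇒ t = -7.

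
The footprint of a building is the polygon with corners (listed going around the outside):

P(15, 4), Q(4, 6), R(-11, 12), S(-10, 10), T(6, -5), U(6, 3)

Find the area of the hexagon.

107.5

Apply Gauss's area formula: 2A = Σ (x_i·y_{i+1} − x_{i+1}·y_i), indices taken mod 6.
Σ = (74) + (114) + (10) + (-10) + (48) + (-21) = 215
Area = |Σ|/2 = 107.5.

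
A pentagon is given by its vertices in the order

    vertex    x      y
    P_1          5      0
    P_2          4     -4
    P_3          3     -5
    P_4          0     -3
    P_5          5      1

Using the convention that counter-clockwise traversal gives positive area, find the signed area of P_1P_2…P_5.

P_1→P_2: (5)(-4) − (4)(0) = -20
P_2→P_3: (4)(-5) − (3)(-4) = -8
P_3→P_4: (3)(-3) − (0)(-5) = -9
P_4→P_5: (0)(1) − (5)(-3) = 15
P_5→P_1: (5)(0) − (5)(1) = -5
Σ = -27
Signed area = Σ/2 = -13.5 (negative ⇒ clockwise traversal).

-13.5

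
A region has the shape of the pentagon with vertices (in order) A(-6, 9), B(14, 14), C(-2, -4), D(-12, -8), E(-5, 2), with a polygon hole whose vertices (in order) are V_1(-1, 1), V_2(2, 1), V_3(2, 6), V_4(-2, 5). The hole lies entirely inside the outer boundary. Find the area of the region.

Outer boundary:
Σ = (-210) + (-28) + (-32) + (-64) + (-33) = -367
Area = |Σ|/2 = 183.5.
Hole:
Cross-terms: -3, 10, 22, 3  ⇒  Σ = 32
Area = |Σ|/2 = 16.
Net area = 183.5 − 16 = 167.5.

167.5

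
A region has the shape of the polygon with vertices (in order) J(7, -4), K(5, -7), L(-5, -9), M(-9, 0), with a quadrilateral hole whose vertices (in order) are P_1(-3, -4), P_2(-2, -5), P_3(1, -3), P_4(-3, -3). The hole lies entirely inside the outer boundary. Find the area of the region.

72.5

Outer boundary:
Σ = (-29) + (-80) + (-81) + (36) = -154
Area = |Σ|/2 = 77.
Hole:
P_1→P_2: (-3)(-5) − (-2)(-4) = 7
P_2→P_3: (-2)(-3) − (1)(-5) = 11
P_3→P_4: (1)(-3) − (-3)(-3) = -12
P_4→P_1: (-3)(-4) − (-3)(-3) = 3
Σ = 9
Area = |Σ|/2 = 4.5.
Net area = 77 − 4.5 = 72.5.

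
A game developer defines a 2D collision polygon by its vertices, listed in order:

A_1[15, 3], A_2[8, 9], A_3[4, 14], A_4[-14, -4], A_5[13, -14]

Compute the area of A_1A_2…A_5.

432

Apply the surveyor's formula: 2A = Σ (x_i·y_{i+1} − x_{i+1}·y_i), indices taken mod 5.
A_1→A_2: (15)(9) − (8)(3) = 111
A_2→A_3: (8)(14) − (4)(9) = 76
A_3→A_4: (4)(-4) − (-14)(14) = 180
A_4→A_5: (-14)(-14) − (13)(-4) = 248
A_5→A_1: (13)(3) − (15)(-14) = 249
Σ = 864
Area = |Σ|/2 = 432.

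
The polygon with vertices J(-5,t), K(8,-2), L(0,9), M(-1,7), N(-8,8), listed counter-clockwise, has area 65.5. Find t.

The doubled signed area Σ (x_i y_{i+1} − x_{i+1} y_i) is linear in t.
With t=0 it equals 179; the coefficient of t is -16 (from the two edges through J).
So -16·t + 179 = 2·65.5 = 131 ⇒ t = 3.

3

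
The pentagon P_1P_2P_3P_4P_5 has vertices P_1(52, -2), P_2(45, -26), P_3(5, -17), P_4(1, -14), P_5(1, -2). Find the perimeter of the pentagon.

|P_1P_2| = √((-7)² + (-24)²) = √625 = 25
|P_2P_3| = √((-40)² + (9)²) = √1681 = 41
|P_3P_4| = √((-4)² + (3)²) = √25 = 5
|P_4P_5| = √((0)² + (12)²) = √144 = 12
|P_5P_1| = √((51)² + (0)²) = √2601 = 51
Perimeter = 25 + 41 + 5 + 12 + 51 = 134.

134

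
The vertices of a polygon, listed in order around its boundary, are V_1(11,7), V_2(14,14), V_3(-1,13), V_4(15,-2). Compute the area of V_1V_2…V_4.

93

Apply the shoelace (surveyor's) formula: 2A = Σ (x_i·y_{i+1} − x_{i+1}·y_i), indices taken mod 4.
V_1→V_2: (11)(14) − (14)(7) = 56
V_2→V_3: (14)(13) − (-1)(14) = 196
V_3→V_4: (-1)(-2) − (15)(13) = -193
V_4→V_1: (15)(7) − (11)(-2) = 127
Σ = 186
Area = |Σ|/2 = 93.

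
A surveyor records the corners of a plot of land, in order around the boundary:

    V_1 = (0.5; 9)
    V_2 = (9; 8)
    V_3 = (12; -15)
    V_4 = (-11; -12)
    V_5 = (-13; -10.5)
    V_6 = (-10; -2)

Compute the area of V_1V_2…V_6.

Apply the surveyor's formula: 2A = Σ (x_i·y_{i+1} − x_{i+1}·y_i), indices taken mod 6.
Cross-terms: -77, -231, -309, -40.5, -79, -89  ⇒  Σ = -825.5
Area = |Σ|/2 = 412.75.

412.75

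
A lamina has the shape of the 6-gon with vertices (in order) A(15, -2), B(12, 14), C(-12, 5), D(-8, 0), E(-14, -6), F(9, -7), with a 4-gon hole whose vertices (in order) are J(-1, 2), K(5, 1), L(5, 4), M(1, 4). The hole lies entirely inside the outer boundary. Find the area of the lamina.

381.5

Outer boundary:
Apply the shoelace formula: 2A = Σ (x_i·y_{i+1} − x_{i+1}·y_i), indices taken mod 6.
Cross-terms: 234, 228, 40, 48, 152, 87  ⇒  Σ = 789
Area = |Σ|/2 = 394.5.
Hole:
Apply the shoelace formula: 2A = Σ (x_i·y_{i+1} − x_{i+1}·y_i), indices taken mod 4.
Σ = (-11) + (15) + (16) + (6) = 26
Area = |Σ|/2 = 13.
Net area = 394.5 − 13 = 381.5.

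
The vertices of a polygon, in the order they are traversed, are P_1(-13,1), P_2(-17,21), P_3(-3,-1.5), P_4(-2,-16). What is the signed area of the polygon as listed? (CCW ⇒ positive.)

Apply Gauss's area formula: 2A = Σ (x_i·y_{i+1} − x_{i+1}·y_i), indices taken mod 4.
Cross-terms: -256, 88.5, 45, -210  ⇒  Σ = -332.5
Signed area = Σ/2 = -166.25 (negative ⇒ clockwise traversal).

-166.25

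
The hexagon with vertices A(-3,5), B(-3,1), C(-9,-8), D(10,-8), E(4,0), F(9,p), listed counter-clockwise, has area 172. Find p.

10

Write out the shoelace sum; only the two edges meeting at F involve p:
2·Area = [(4·p − 9·0) + (9·5 − (-3)·p)] + 229
       = 7·p + 274 = 344
⇒ p = 10.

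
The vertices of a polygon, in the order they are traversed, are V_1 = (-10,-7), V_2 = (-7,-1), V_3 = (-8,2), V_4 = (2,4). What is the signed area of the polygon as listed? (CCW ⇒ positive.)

-35.5

Apply the surveyor's formula: 2A = Σ (x_i·y_{i+1} − x_{i+1}·y_i), indices taken mod 4.
Cross-terms: -39, -22, -36, 26  ⇒  Σ = -71
Signed area = Σ/2 = -35.5 (negative ⇒ clockwise traversal).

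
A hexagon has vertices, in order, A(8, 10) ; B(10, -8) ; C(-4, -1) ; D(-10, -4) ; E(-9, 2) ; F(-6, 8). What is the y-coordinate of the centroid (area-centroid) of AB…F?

Apply Gauss's area formula. First the cross-terms c_i = x_i·y_{i+1} − x_{i+1}·y_i:
  -164, -42, 6, -56, -60, -124  ⇒  2A = -440, A = -220.
Then Σ (y_i + y_{i+1})·c_i = -2700, so ȳ = -2700 / (6·(-220)) = 45/22.

45/22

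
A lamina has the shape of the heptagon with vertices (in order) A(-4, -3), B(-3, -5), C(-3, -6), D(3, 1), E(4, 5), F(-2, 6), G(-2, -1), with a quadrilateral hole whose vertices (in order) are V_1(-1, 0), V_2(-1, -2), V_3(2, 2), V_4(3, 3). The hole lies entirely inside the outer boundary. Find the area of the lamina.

41.5

Outer boundary:
Apply the shoelace formula: 2A = Σ (x_i·y_{i+1} − x_{i+1}·y_i), indices taken mod 7.
Σ = (11) + (3) + (15) + (11) + (34) + (14) + (2) = 90
Area = |Σ|/2 = 45.
Hole:
Cross-terms: 2, 2, 0, 3  ⇒  Σ = 7
Area = |Σ|/2 = 3.5.
Net area = 45 − 3.5 = 41.5.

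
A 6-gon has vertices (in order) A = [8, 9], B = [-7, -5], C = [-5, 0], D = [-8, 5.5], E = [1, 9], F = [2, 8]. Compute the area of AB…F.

Cross-terms: 23, -25, -27.5, -77.5, -10, -46  ⇒  Σ = -163
Area = |Σ|/2 = 81.5.

81.5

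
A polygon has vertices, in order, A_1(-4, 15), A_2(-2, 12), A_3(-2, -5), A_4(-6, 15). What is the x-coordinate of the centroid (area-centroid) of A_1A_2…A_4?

-376/111

Apply the shoelace formula. First the cross-terms c_i = x_i·y_{i+1} − x_{i+1}·y_i:
  -18, 34, -60, -30  ⇒  2A = -74, A = -37.
Then Σ (x_i + x_{i+1})·c_i = 752, so x̄ = 752 / (6·(-37)) = -376/111.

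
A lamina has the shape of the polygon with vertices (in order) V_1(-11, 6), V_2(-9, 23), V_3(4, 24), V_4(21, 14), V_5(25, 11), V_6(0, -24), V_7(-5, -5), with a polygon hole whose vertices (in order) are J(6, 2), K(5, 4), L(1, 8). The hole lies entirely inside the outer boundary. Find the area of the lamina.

937.5

Outer boundary:
Cross-terms: -199, -308, -448, -119, -600, -120, -85  ⇒  Σ = -1879
Area = |Σ|/2 = 939.5.
Hole:
Cross-terms: 14, 36, -46  ⇒  Σ = 4
Area = |Σ|/2 = 2.
Net area = 939.5 − 2 = 937.5.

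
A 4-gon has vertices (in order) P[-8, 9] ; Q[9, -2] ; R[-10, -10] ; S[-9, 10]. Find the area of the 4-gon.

Σ = (-65) + (-110) + (-190) + (-1) = -366
Area = |Σ|/2 = 183.

183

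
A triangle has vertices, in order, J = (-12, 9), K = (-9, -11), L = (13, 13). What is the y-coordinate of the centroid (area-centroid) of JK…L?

11/3

Apply the shoelace (surveyor's) formula. First the cross-terms c_i = x_i·y_{i+1} − x_{i+1}·y_i:
  213, 26, 273  ⇒  2A = 512, A = 256.
Then Σ (y_i + y_{i+1})·c_i = 5632, so ȳ = 5632 / (6·256) = 11/3.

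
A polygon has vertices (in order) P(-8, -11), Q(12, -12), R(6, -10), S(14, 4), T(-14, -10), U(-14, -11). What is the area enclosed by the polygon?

170

Σ = (228) + (-48) + (164) + (-84) + (14) + (66) = 340
Area = |Σ|/2 = 170.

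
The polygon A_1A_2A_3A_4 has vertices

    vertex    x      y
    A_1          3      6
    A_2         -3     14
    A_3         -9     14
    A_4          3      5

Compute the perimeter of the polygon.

|A_1A_2| = √((-6)² + (8)²) = √100 = 10
|A_2A_3| = √((-6)² + (0)²) = √36 = 6
|A_3A_4| = √((12)² + (-9)²) = √225 = 15
|A_4A_1| = √((0)² + (1)²) = √1 = 1
Perimeter = 10 + 6 + 15 + 1 = 32.

32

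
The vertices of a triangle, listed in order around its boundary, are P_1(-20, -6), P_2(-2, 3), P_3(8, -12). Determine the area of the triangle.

Σ = (-72) + (0) + (-288) = -360
Area = |Σ|/2 = 180.

180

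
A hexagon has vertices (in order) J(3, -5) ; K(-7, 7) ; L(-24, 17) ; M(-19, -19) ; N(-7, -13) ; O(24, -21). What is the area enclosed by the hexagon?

Apply Gauss's area formula: 2A = Σ (x_i·y_{i+1} − x_{i+1}·y_i), indices taken mod 6.
Σ = (-14) + (49) + (779) + (114) + (459) + (-57) = 1330
Area = |Σ|/2 = 665.

665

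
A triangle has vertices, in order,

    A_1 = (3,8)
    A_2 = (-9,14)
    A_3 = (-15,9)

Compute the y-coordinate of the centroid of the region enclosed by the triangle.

Apply the surveyor's formula. First the cross-terms c_i = x_i·y_{i+1} − x_{i+1}·y_i:
  114, 129, -147  ⇒  2A = 96, A = 48.
Then Σ (y_i + y_{i+1})·c_i = 2976, so ȳ = 2976 / (6·48) = 31/3.

31/3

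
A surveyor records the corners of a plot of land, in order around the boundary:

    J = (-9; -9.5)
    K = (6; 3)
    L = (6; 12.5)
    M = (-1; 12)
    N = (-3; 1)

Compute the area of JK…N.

Apply the surveyor's formula: 2A = Σ (x_i·y_{i+1} − x_{i+1}·y_i), indices taken mod 5.
J→K: (-9)(3) − (6)(-9.5) = 30
K→L: (6)(12.5) − (6)(3) = 57
L→M: (6)(12) − (-1)(12.5) = 84.5
M→N: (-1)(1) − (-3)(12) = 35
N→J: (-3)(-9.5) − (-9)(1) = 37.5
Σ = 244
Area = |Σ|/2 = 122.

122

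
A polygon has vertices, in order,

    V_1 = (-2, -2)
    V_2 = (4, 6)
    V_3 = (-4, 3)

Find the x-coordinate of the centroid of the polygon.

Apply Gauss's area formula. First the cross-terms c_i = x_i·y_{i+1} − x_{i+1}·y_i:
  -4, 36, 14  ⇒  2A = 46, A = 23.
Then Σ (x_i + x_{i+1})·c_i = -92, so x̄ = -92 / (6·23) = -2/3.

-2/3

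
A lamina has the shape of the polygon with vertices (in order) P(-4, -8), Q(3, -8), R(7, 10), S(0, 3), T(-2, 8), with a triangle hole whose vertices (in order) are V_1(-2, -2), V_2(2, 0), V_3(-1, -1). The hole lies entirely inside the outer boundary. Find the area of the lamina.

Outer boundary:
Σ = (56) + (86) + (21) + (6) + (48) = 217
Area = |Σ|/2 = 108.5.
Hole:
Apply the surveyor's formula: 2A = Σ (x_i·y_{i+1} − x_{i+1}·y_i), indices taken mod 3.
V_1→V_2: (-2)(0) − (2)(-2) = 4
V_2→V_3: (2)(-1) − (-1)(0) = -2
V_3→V_1: (-1)(-2) − (-2)(-1) = 0
Σ = 2
Area = |Σ|/2 = 1.
Net area = 108.5 − 1 = 107.5.

107.5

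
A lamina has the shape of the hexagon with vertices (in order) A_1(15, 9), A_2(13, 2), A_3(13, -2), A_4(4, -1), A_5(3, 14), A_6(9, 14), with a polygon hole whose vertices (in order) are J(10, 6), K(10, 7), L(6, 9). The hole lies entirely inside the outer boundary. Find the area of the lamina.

147

Outer boundary:
A_1→A_2: (15)(2) − (13)(9) = -87
A_2→A_3: (13)(-2) − (13)(2) = -52
A_3→A_4: (13)(-1) − (4)(-2) = -5
A_4→A_5: (4)(14) − (3)(-1) = 59
A_5→A_6: (3)(14) − (9)(14) = -84
A_6→A_1: (9)(9) − (15)(14) = -129
Σ = -298
Area = |Σ|/2 = 149.
Hole:
Apply the shoelace formula: 2A = Σ (x_i·y_{i+1} − x_{i+1}·y_i), indices taken mod 3.
J→K: (10)(7) − (10)(6) = 10
K→L: (10)(9) − (6)(7) = 48
L→J: (6)(6) − (10)(9) = -54
Σ = 4
Area = |Σ|/2 = 2.
Net area = 149 − 2 = 147.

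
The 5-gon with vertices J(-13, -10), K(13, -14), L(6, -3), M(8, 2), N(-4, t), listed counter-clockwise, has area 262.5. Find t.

4

Write out the shoelace sum; only the two edges meeting at N involve t:
2·Area = [(8·t − (-4)·2) + ((-4)·(-10) − (-13)·t)] + 393
       = 21·t + 441 = 525
⇒ t = 4.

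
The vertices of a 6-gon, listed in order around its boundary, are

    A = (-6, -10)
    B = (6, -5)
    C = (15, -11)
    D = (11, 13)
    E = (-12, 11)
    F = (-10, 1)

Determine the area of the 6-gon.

448

Σ = (90) + (9) + (316) + (277) + (98) + (106) = 896
Area = |Σ|/2 = 448.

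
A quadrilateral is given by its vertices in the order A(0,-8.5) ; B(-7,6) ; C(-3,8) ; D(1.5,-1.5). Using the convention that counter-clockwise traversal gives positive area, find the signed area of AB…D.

Σ = (-59.5) + (-38) + (-7.5) + (-12.75) = -117.75
Signed area = Σ/2 = -58.875 (negative ⇒ clockwise traversal).

-58.875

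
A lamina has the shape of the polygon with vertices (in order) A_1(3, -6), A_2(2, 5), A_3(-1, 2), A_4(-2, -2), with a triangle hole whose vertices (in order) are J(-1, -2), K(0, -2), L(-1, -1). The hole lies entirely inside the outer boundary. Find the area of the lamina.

29.5

Outer boundary:
Apply Gauss's area formula: 2A = Σ (x_i·y_{i+1} − x_{i+1}·y_i), indices taken mod 4.
Cross-terms: 27, 9, 6, 18  ⇒  Σ = 60
Area = |Σ|/2 = 30.
Hole:
Apply the shoelace (surveyor's) formula: 2A = Σ (x_i·y_{i+1} − x_{i+1}·y_i), indices taken mod 3.
J→K: (-1)(-2) − (0)(-2) = 2
K→L: (0)(-1) − (-1)(-2) = -2
L→J: (-1)(-2) − (-1)(-1) = 1
Σ = 1
Area = |Σ|/2 = 0.5.
Net area = 30 − 0.5 = 29.5.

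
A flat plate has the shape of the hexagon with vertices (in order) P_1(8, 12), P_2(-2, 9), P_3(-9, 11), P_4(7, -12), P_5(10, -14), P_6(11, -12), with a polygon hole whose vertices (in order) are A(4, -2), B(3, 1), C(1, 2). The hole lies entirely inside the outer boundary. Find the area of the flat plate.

Outer boundary:
Apply the surveyor's formula: 2A = Σ (x_i·y_{i+1} − x_{i+1}·y_i), indices taken mod 6.
P_1→P_2: (8)(9) − (-2)(12) = 96
P_2→P_3: (-2)(11) − (-9)(9) = 59
P_3→P_4: (-9)(-12) − (7)(11) = 31
P_4→P_5: (7)(-14) − (10)(-12) = 22
P_5→P_6: (10)(-12) − (11)(-14) = 34
P_6→P_1: (11)(12) − (8)(-12) = 228
Σ = 470
Area = |Σ|/2 = 235.
Hole:
Apply the shoelace formula: 2A = Σ (x_i·y_{i+1} − x_{i+1}·y_i), indices taken mod 3.
Σ = (10) + (5) + (-10) = 5
Area = |Σ|/2 = 2.5.
Net area = 235 − 2.5 = 232.5.

232.5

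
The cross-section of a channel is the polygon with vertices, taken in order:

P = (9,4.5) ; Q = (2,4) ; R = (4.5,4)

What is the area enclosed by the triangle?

0.625

Apply Gauss's area formula: 2A = Σ (x_i·y_{i+1} − x_{i+1}·y_i), indices taken mod 3.
Σ = (27) + (-10) + (-15.75) = 1.25
Area = |Σ|/2 = 0.625.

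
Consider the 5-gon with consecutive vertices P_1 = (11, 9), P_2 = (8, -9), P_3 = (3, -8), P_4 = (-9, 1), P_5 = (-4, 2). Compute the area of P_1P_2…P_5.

Σ = (-171) + (-37) + (-69) + (-14) + (-58) = -349
Area = |Σ|/2 = 174.5.

174.5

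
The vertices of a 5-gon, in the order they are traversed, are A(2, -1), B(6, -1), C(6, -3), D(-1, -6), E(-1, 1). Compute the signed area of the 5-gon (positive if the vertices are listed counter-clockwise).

-27.5

Apply the shoelace formula: 2A = Σ (x_i·y_{i+1} − x_{i+1}·y_i), indices taken mod 5.
Σ = (4) + (-12) + (-39) + (-7) + (-1) = -55
Signed area = Σ/2 = -27.5 (negative ⇒ clockwise traversal).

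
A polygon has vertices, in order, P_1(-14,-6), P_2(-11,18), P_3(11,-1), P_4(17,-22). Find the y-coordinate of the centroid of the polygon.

Apply the shoelace formula. First the cross-terms c_i = x_i·y_{i+1} − x_{i+1}·y_i:
  -318, -187, -225, -410  ⇒  2A = -1140, A = -570.
Then Σ (y_i + y_{i+1})·c_i = 9660, so ȳ = 9660 / (6·(-570)) = -161/57.

-161/57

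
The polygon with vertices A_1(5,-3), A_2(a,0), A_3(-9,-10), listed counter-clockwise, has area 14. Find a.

Write out the shoelace sum; only the two edges meeting at A_2 involve a:
2·Area = [(5·0 − a·(-3)) + (a·(-10) − (-9)·0)] + 77
       = -7·a + 77 = 28
⇒ a = 7.

7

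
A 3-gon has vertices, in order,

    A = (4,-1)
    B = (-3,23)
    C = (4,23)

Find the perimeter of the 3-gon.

56

|AB| = √((-7)² + (24)²) = √625 = 25
|BC| = √((7)² + (0)²) = √49 = 7
|CA| = √((0)² + (-24)²) = √576 = 24
Perimeter = 25 + 7 + 24 = 56.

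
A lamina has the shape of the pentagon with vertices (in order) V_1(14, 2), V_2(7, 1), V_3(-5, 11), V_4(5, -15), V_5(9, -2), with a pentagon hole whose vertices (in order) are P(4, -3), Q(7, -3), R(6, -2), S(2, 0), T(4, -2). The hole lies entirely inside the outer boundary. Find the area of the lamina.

132

Outer boundary:
Apply the shoelace formula: 2A = Σ (x_i·y_{i+1} − x_{i+1}·y_i), indices taken mod 5.
Σ = (0) + (82) + (20) + (125) + (46) = 273
Area = |Σ|/2 = 136.5.
Hole:
Apply the surveyor's formula: 2A = Σ (x_i·y_{i+1} − x_{i+1}·y_i), indices taken mod 5.
Cross-terms: 9, 4, 4, -4, -4  ⇒  Σ = 9
Area = |Σ|/2 = 4.5.
Net area = 136.5 − 4.5 = 132.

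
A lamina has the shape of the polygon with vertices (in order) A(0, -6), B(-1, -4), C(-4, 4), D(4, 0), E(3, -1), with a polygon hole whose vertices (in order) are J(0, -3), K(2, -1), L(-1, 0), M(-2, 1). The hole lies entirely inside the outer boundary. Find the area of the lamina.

Outer boundary:
Apply the shoelace (surveyor's) formula: 2A = Σ (x_i·y_{i+1} − x_{i+1}·y_i), indices taken mod 5.
Cross-terms: -6, -20, -16, -4, -18  ⇒  Σ = -64
Area = |Σ|/2 = 32.
Hole:
Apply the shoelace formula: 2A = Σ (x_i·y_{i+1} − x_{i+1}·y_i), indices taken mod 4.
Σ = (6) + (-1) + (-1) + (6) = 10
Area = |Σ|/2 = 5.
Net area = 32 − 5 = 27.

27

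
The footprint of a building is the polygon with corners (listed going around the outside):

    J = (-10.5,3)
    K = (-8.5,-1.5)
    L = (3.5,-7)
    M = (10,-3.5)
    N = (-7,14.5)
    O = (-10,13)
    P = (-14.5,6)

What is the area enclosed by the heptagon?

243.125

Apply Gauss's area formula: 2A = Σ (x_i·y_{i+1} − x_{i+1}·y_i), indices taken mod 7.
J→K: (-10.5)(-1.5) − (-8.5)(3) = 41.25
K→L: (-8.5)(-7) − (3.5)(-1.5) = 64.75
L→M: (3.5)(-3.5) − (10)(-7) = 57.75
M→N: (10)(14.5) − (-7)(-3.5) = 120.5
N→O: (-7)(13) − (-10)(14.5) = 54
O→P: (-10)(6) − (-14.5)(13) = 128.5
P→J: (-14.5)(3) − (-10.5)(6) = 19.5
Σ = 486.25
Area = |Σ|/2 = 243.125.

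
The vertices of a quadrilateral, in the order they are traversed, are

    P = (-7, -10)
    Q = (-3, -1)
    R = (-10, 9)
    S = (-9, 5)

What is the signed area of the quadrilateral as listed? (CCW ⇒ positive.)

Apply the shoelace (surveyor's) formula: 2A = Σ (x_i·y_{i+1} − x_{i+1}·y_i), indices taken mod 4.
P→Q: (-7)(-1) − (-3)(-10) = -23
Q→R: (-3)(9) − (-10)(-1) = -37
R→S: (-10)(5) − (-9)(9) = 31
S→P: (-9)(-10) − (-7)(5) = 125
Σ = 96
Signed area = Σ/2 = 48 (positive ⇒ counter-clockwise traversal).

48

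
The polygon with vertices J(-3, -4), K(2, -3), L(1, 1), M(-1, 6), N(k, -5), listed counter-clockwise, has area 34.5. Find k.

The doubled signed area Σ (x_i y_{i+1} − x_{i+1} y_i) is linear in k.
With k=0 it equals 19; the coefficient of k is -10 (from the two edges through N).
So -10·k + 19 = 2·34.5 = 69 ⇒ k = -5.

-5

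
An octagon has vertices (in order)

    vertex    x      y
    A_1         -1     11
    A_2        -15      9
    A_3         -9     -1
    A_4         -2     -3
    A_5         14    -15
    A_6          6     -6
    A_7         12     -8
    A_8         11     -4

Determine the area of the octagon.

Σ = (156) + (96) + (25) + (72) + (6) + (24) + (40) + (117) = 536
Area = |Σ|/2 = 268.

268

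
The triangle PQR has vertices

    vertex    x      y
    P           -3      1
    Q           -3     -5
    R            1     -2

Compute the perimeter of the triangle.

16

|PQ| = √((0)² + (-6)²) = √36 = 6
|QR| = √((4)² + (3)²) = √25 = 5
|RP| = √((-4)² + (3)²) = √25 = 5
Perimeter = 6 + 5 + 5 = 16.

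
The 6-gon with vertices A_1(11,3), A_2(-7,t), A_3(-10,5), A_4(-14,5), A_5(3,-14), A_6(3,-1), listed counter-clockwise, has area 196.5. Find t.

7

The doubled signed area Σ (x_i y_{i+1} − x_{i+1} y_i) is linear in t.
With t=0 it equals 246; the coefficient of t is 21 (from the two edges through A_2).
So 21·t + 246 = 2·196.5 = 393 ⇒ t = 7.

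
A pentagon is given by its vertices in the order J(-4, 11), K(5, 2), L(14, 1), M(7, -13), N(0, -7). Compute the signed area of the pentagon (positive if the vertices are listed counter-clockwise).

Apply Gauss's area formula: 2A = Σ (x_i·y_{i+1} − x_{i+1}·y_i), indices taken mod 5.
J→K: (-4)(2) − (5)(11) = -63
K→L: (5)(1) − (14)(2) = -23
L→M: (14)(-13) − (7)(1) = -189
M→N: (7)(-7) − (0)(-13) = -49
N→J: (0)(11) − (-4)(-7) = -28
Σ = -352
Signed area = Σ/2 = -176 (negative ⇒ clockwise traversal).

-176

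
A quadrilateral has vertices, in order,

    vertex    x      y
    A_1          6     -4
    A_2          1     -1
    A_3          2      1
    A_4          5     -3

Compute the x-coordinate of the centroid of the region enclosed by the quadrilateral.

Apply the shoelace formula. First the cross-terms c_i = x_i·y_{i+1} − x_{i+1}·y_i:
  -2, 3, -11, -2  ⇒  2A = -12, A = -6.
Then Σ (x_i + x_{i+1})·c_i = -104, so x̄ = -104 / (6·(-6)) = 26/9.

26/9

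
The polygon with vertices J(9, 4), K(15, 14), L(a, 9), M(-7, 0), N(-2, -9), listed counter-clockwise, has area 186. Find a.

2

The doubled signed area Σ (x_i y_{i+1} − x_{i+1} y_i) is linear in a.
With a=0 it equals 400; the coefficient of a is -14 (from the two edges through L).
So -14·a + 400 = 2·186 = 372 ⇒ a = 2.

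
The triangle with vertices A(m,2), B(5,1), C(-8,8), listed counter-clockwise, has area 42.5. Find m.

Write out the shoelace sum; only the two edges meeting at A involve m:
2·Area = [((-8)·2 − m·8) + (m·1 − 5·2)] + 48
       = -7·m + 22 = 85
⇒ m = -9.

-9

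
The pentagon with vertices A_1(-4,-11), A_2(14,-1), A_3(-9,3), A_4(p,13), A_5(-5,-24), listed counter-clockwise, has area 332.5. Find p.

Write out the shoelace sum; only the two edges meeting at A_4 involve p:
2·Area = [((-9)·13 − p·3) + (p·(-24) − (-5)·13)] + 150
       = -27·p + 98 = 665
⇒ p = -21.

-21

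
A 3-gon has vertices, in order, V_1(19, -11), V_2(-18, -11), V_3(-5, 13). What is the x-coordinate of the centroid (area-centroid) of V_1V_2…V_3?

-4/3

Apply the shoelace formula. First the cross-terms c_i = x_i·y_{i+1} − x_{i+1}·y_i:
  -407, -289, -192  ⇒  2A = -888, A = -444.
Then Σ (x_i + x_{i+1})·c_i = 3552, so x̄ = 3552 / (6·(-444)) = -4/3.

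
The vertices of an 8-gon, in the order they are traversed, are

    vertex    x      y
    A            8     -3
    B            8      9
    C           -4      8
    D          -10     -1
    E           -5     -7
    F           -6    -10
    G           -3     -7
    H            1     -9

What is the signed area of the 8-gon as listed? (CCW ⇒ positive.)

Apply the surveyor's formula: 2A = Σ (x_i·y_{i+1} − x_{i+1}·y_i), indices taken mod 8.
Σ = (96) + (100) + (84) + (65) + (8) + (12) + (34) + (69) = 468
Signed area = Σ/2 = 234 (positive ⇒ counter-clockwise traversal).

234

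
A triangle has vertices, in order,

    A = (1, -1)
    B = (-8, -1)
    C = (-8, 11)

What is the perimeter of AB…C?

|AB| = √((-9)² + (0)²) = √81 = 9
|BC| = √((0)² + (12)²) = √144 = 12
|CA| = √((9)² + (-12)²) = √225 = 15
Perimeter = 9 + 12 + 15 = 36.

36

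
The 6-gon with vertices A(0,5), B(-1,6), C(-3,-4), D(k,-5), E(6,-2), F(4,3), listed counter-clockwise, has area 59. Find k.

0

Write out the shoelace sum; only the two edges meeting at D involve k:
2·Area = [((-3)·(-5) − k·(-4)) + (k·(-2) − 6·(-5))] + 73
       = 2·k + 118 = 118
⇒ k = 0.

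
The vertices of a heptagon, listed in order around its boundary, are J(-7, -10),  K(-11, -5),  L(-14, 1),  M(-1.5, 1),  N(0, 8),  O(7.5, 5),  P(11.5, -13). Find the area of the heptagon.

300.75

Apply Gauss's area formula: 2A = Σ (x_i·y_{i+1} − x_{i+1}·y_i), indices taken mod 7.
Cross-terms: -75, -81, -12.5, -12, -60, -155, -206  ⇒  Σ = -601.5
Area = |Σ|/2 = 300.75.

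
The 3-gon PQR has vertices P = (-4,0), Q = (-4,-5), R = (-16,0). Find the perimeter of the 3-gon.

30

|PQ| = √((0)² + (-5)²) = √25 = 5
|QR| = √((-12)² + (5)²) = √169 = 13
|RP| = √((12)² + (0)²) = √144 = 12
Perimeter = 5 + 13 + 12 = 30.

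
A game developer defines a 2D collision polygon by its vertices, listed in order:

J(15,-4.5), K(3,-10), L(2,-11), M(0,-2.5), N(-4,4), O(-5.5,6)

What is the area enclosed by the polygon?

115.875

Apply the shoelace formula: 2A = Σ (x_i·y_{i+1} − x_{i+1}·y_i), indices taken mod 6.
Σ = (-136.5) + (-13) + (-5) + (-10) + (-2) + (-65.25) = -231.75
Area = |Σ|/2 = 115.875.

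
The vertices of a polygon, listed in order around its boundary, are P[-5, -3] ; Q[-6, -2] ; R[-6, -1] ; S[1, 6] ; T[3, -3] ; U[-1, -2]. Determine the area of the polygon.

Apply the shoelace (surveyor's) formula: 2A = Σ (x_i·y_{i+1} − x_{i+1}·y_i), indices taken mod 6.
P→Q: (-5)(-2) − (-6)(-3) = -8
Q→R: (-6)(-1) − (-6)(-2) = -6
R→S: (-6)(6) − (1)(-1) = -35
S→T: (1)(-3) − (3)(6) = -21
T→U: (3)(-2) − (-1)(-3) = -9
U→P: (-1)(-3) − (-5)(-2) = -7
Σ = -86
Area = |Σ|/2 = 43.

43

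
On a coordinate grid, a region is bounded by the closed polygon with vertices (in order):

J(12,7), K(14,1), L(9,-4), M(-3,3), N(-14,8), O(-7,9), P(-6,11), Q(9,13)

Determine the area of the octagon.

240.5

Σ = (-86) + (-65) + (15) + (18) + (-70) + (-23) + (-177) + (-93) = -481
Area = |Σ|/2 = 240.5.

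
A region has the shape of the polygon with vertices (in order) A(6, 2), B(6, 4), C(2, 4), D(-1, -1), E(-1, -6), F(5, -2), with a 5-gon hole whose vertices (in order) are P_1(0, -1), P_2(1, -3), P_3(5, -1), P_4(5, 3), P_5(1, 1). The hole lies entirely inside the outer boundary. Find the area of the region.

26.5

Outer boundary:
Apply the shoelace (surveyor's) formula: 2A = Σ (x_i·y_{i+1} − x_{i+1}·y_i), indices taken mod 6.
Σ = (12) + (16) + (2) + (5) + (32) + (22) = 89
Area = |Σ|/2 = 44.5.
Hole:
Apply the surveyor's formula: 2A = Σ (x_i·y_{i+1} − x_{i+1}·y_i), indices taken mod 5.
Σ = (1) + (14) + (20) + (2) + (-1) = 36
Area = |Σ|/2 = 18.
Net area = 44.5 − 18 = 26.5.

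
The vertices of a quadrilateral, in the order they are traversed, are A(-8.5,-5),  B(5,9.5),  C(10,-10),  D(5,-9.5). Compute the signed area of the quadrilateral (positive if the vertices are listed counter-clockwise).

Apply the shoelace formula: 2A = Σ (x_i·y_{i+1} − x_{i+1}·y_i), indices taken mod 4.
Σ = (-55.75) + (-145) + (-45) + (-105.75) = -351.5
Signed area = Σ/2 = -175.75 (negative ⇒ clockwise traversal).

-175.75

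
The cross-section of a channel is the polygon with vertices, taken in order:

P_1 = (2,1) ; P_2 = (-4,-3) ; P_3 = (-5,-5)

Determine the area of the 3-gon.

P_1→P_2: (2)(-3) − (-4)(1) = -2
P_2→P_3: (-4)(-5) − (-5)(-3) = 5
P_3→P_1: (-5)(1) − (2)(-5) = 5
Σ = 8
Area = |Σ|/2 = 4.

4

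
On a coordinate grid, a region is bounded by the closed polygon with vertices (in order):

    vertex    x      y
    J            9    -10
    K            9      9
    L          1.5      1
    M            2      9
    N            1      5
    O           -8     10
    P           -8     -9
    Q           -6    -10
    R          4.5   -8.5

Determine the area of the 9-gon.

267.25

Σ = (171) + (-4.5) + (11.5) + (1) + (50) + (152) + (26) + (96) + (31.5) = 534.5
Area = |Σ|/2 = 267.25.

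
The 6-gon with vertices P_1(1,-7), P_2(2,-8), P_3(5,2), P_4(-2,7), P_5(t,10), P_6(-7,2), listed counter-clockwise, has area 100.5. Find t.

The doubled signed area Σ (x_i y_{i+1} − x_{i+1} y_i) is linear in t.
With t=0 it equals 186; the coefficient of t is -5 (from the two edges through P_5).
So -5·t + 186 = 2·100.5 = 201 ⇒ t = -3.

-3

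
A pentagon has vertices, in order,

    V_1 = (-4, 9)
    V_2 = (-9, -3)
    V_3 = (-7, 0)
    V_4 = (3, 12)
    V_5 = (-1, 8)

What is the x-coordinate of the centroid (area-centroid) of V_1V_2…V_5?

Apply the shoelace (surveyor's) formula. First the cross-terms c_i = x_i·y_{i+1} − x_{i+1}·y_i:
  93, -21, -84, 36, 23  ⇒  2A = 47, A = 23.5.
Then Σ (x_i + x_{i+1})·c_i = -580, so x̄ = -580 / (6·23.5) = -580/141.

-580/141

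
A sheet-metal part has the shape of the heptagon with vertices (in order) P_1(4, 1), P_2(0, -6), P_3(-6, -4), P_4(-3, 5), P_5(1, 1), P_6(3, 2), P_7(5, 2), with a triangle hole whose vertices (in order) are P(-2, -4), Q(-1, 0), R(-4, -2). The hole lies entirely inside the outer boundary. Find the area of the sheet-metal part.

54

Outer boundary:
Apply Gauss's area formula: 2A = Σ (x_i·y_{i+1} − x_{i+1}·y_i), indices taken mod 7.
Σ = (-24) + (-36) + (-42) + (-8) + (-1) + (-4) + (-3) = -118
Area = |Σ|/2 = 59.
Hole:
Cross-terms: -4, 2, 12  ⇒  Σ = 10
Area = |Σ|/2 = 5.
Net area = 59 − 5 = 54.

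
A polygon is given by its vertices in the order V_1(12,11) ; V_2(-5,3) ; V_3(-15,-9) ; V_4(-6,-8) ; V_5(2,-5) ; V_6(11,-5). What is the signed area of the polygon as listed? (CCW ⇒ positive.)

Σ = (91) + (90) + (66) + (46) + (45) + (181) = 519
Signed area = Σ/2 = 259.5 (positive ⇒ counter-clockwise traversal).

259.5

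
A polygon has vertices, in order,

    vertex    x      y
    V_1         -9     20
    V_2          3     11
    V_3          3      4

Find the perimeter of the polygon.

42

|V_1V_2| = √((12)² + (-9)²) = √225 = 15
|V_2V_3| = √((0)² + (-7)²) = √49 = 7
|V_3V_1| = √((-12)² + (16)²) = √400 = 20
Perimeter = 15 + 7 + 20 = 42.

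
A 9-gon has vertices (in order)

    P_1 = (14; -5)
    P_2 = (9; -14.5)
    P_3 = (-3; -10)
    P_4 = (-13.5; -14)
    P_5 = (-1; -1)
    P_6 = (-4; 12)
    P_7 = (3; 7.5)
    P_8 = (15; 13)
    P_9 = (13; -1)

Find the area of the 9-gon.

387.75

Apply the surveyor's formula: 2A = Σ (x_i·y_{i+1} − x_{i+1}·y_i), indices taken mod 9.
Cross-terms: -158, -133.5, -93, -0.5, -16, -66, -73.5, -184, -51  ⇒  Σ = -775.5
Area = |Σ|/2 = 387.75.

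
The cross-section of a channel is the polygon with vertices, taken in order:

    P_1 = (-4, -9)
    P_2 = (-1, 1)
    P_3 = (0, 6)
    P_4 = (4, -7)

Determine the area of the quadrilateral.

Σ = (-13) + (-6) + (-24) + (-64) = -107
Area = |Σ|/2 = 53.5.

53.5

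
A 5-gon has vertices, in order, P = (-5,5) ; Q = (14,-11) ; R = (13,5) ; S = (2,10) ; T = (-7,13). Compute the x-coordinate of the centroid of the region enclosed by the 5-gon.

548/111

Apply Gauss's area formula. First the cross-terms c_i = x_i·y_{i+1} − x_{i+1}·y_i:
  -15, 213, 120, 96, 30  ⇒  2A = 444, A = 222.
Then Σ (x_i + x_{i+1})·c_i = 6576, so x̄ = 6576 / (6·222) = 548/111.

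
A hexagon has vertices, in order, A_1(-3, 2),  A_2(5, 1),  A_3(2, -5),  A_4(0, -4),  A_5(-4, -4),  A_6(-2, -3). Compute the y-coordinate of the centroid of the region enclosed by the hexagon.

-254/219

Apply the surveyor's formula. First the cross-terms c_i = x_i·y_{i+1} − x_{i+1}·y_i:
  -13, -27, -8, -16, 4, -13  ⇒  2A = -73, A = -36.5.
Then Σ (y_i + y_{i+1})·c_i = 254, so ȳ = 254 / (6·(-36.5)) = -254/219.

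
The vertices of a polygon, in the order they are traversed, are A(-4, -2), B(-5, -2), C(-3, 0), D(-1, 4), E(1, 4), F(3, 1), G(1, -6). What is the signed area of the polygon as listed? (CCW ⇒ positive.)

Σ = (-2) + (-6) + (-12) + (-8) + (-11) + (-19) + (-26) = -84
Signed area = Σ/2 = -42 (negative ⇒ clockwise traversal).

-42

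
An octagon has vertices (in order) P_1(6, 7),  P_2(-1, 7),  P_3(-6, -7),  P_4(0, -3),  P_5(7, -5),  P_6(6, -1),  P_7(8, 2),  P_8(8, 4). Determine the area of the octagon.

114

Apply the shoelace (surveyor's) formula: 2A = Σ (x_i·y_{i+1} − x_{i+1}·y_i), indices taken mod 8.
Σ = (49) + (49) + (18) + (21) + (23) + (20) + (16) + (32) = 228
Area = |Σ|/2 = 114.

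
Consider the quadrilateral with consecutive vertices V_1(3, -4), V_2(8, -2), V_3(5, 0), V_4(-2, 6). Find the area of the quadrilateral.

Apply Gauss's area formula: 2A = Σ (x_i·y_{i+1} − x_{i+1}·y_i), indices taken mod 4.
V_1→V_2: (3)(-2) − (8)(-4) = 26
V_2→V_3: (8)(0) − (5)(-2) = 10
V_3→V_4: (5)(6) − (-2)(0) = 30
V_4→V_1: (-2)(-4) − (3)(6) = -10
Σ = 56
Area = |Σ|/2 = 28.

28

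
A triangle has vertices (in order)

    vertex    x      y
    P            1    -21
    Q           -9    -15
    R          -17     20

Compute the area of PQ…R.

151

Σ = (-204) + (-435) + (337) = -302
Area = |Σ|/2 = 151.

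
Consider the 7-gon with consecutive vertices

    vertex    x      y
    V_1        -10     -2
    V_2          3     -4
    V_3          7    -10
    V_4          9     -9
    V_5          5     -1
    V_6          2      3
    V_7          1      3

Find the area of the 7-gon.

77.5

Cross-terms: 46, -2, 27, 36, 17, 3, 28  ⇒  Σ = 155
Area = |Σ|/2 = 77.5.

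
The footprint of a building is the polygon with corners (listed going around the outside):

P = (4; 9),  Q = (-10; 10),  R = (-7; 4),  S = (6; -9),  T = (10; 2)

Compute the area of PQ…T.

191.5

Apply the shoelace formula: 2A = Σ (x_i·y_{i+1} − x_{i+1}·y_i), indices taken mod 5.
Σ = (130) + (30) + (39) + (102) + (82) = 383
Area = |Σ|/2 = 191.5.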